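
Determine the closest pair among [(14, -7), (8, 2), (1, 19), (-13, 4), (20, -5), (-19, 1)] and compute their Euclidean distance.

Computing all pairwise distances among 6 points:

d((14, -7), (8, 2)) = 10.8167
d((14, -7), (1, 19)) = 29.0689
d((14, -7), (-13, 4)) = 29.1548
d((14, -7), (20, -5)) = 6.3246 <-- minimum
d((14, -7), (-19, 1)) = 33.9559
d((8, 2), (1, 19)) = 18.3848
d((8, 2), (-13, 4)) = 21.095
d((8, 2), (20, -5)) = 13.8924
d((8, 2), (-19, 1)) = 27.0185
d((1, 19), (-13, 4)) = 20.5183
d((1, 19), (20, -5)) = 30.6105
d((1, 19), (-19, 1)) = 26.9072
d((-13, 4), (20, -5)) = 34.2053
d((-13, 4), (-19, 1)) = 6.7082
d((20, -5), (-19, 1)) = 39.4588

Closest pair: (14, -7) and (20, -5) with distance 6.3246

The closest pair is (14, -7) and (20, -5) with Euclidean distance 6.3246. For 6 points, brute-force pairwise comparison is shown above. For large n, the divide-and-conquer algorithm (sort by x, recurse on halves, check the dividing strip) achieves O(n log n).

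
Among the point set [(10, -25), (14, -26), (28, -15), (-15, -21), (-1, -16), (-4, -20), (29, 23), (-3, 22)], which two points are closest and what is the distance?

Computing all pairwise distances among 8 points:

d((10, -25), (14, -26)) = 4.1231 <-- minimum
d((10, -25), (28, -15)) = 20.5913
d((10, -25), (-15, -21)) = 25.318
d((10, -25), (-1, -16)) = 14.2127
d((10, -25), (-4, -20)) = 14.8661
d((10, -25), (29, 23)) = 51.6236
d((10, -25), (-3, 22)) = 48.7647
d((14, -26), (28, -15)) = 17.8045
d((14, -26), (-15, -21)) = 29.4279
d((14, -26), (-1, -16)) = 18.0278
d((14, -26), (-4, -20)) = 18.9737
d((14, -26), (29, 23)) = 51.2445
d((14, -26), (-3, 22)) = 50.9215
d((28, -15), (-15, -21)) = 43.4166
d((28, -15), (-1, -16)) = 29.0172
d((28, -15), (-4, -20)) = 32.3883
d((28, -15), (29, 23)) = 38.0132
d((28, -15), (-3, 22)) = 48.2701
d((-15, -21), (-1, -16)) = 14.8661
d((-15, -21), (-4, -20)) = 11.0454
d((-15, -21), (29, 23)) = 62.2254
d((-15, -21), (-3, 22)) = 44.643
d((-1, -16), (-4, -20)) = 5.0
d((-1, -16), (29, 23)) = 49.2037
d((-1, -16), (-3, 22)) = 38.0526
d((-4, -20), (29, 23)) = 54.2033
d((-4, -20), (-3, 22)) = 42.0119
d((29, 23), (-3, 22)) = 32.0156

Closest pair: (10, -25) and (14, -26) with distance 4.1231

The closest pair is (10, -25) and (14, -26) with Euclidean distance 4.1231. For 8 points, brute-force pairwise comparison is shown above. For large n, the divide-and-conquer algorithm (sort by x, recurse on halves, check the dividing strip) achieves O(n log n).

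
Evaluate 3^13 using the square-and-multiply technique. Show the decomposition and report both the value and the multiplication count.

Computing 3^13 by squaring (build up from 3^1; each line after the first costs one multiplication):

3^1 = 3
3^2 = (3^1)^2 = 3^2 = 9
3^3 = 3 * 3^2 = 3 * 9 = 27
3^6 = (3^3)^2 = 27^2 = 729
3^12 = (3^6)^2 = 729^2 = 531441
3^13 = 3 * 3^12 = 3 * 531441 = 1594323

Result: 1594323
Multiplications needed: 5 (5 lines after 3^1)

3^13 = 1594323. Using exponentiation by squaring, this requires 5 multiplications. The key idea: if the exponent is even, square the half-power; if odd, multiply by the base once.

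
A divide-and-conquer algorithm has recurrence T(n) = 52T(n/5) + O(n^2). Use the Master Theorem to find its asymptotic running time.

Master Theorem for T(n) = 52T(n/5) + O(n^2):

a = 52, b = 5, c = 2
log_b(a) = log_5(52) = 2.4550

Case 1: c = 2 < log_5(52) = 2.4550
T(n) = O(n^(log_5 52))

For T(n) = 52T(n/5) + O(n^2): log_5(52) = 2.4550. This is Case 1 of the Master Theorem (c < log_b(a), work dominated by leaves), giving O(n^(log_5 52)).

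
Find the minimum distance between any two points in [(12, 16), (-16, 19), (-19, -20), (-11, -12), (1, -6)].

Computing all pairwise distances among 5 points:

d((12, 16), (-16, 19)) = 28.1603
d((12, 16), (-19, -20)) = 47.5079
d((12, 16), (-11, -12)) = 36.2353
d((12, 16), (1, -6)) = 24.5967
d((-16, 19), (-19, -20)) = 39.1152
d((-16, 19), (-11, -12)) = 31.4006
d((-16, 19), (1, -6)) = 30.2324
d((-19, -20), (-11, -12)) = 11.3137 <-- minimum
d((-19, -20), (1, -6)) = 24.4131
d((-11, -12), (1, -6)) = 13.4164

Closest pair: (-19, -20) and (-11, -12) with distance 11.3137

The closest pair is (-19, -20) and (-11, -12) with Euclidean distance 11.3137. For 5 points, brute-force pairwise comparison is shown above. For large n, the divide-and-conquer algorithm (sort by x, recurse on halves, check the dividing strip) achieves O(n log n).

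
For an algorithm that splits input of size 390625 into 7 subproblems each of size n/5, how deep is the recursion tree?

For divide and conquer with division factor 5:

Problem sizes at each level:
Level 0: 390625
Level 1: 78125
Level 2: 15625
Level 3: 3125
Level 4: 625
Level 5: 125
Level 6: 25
Level 7: 5
Level 8: 1

The root is level 0 and the size-1 base case is level 8 (the tree spans levels 0 through 8, i.e. 9 levels counting the root), so the depth is the number of divisions: log_5(390625) = 8

The recursion tree depth is log_5(390625) = 8. At each level, the problem size is divided by 5, so it takes 8 divisions to reduce to a base case of size 1. The algorithm makes 7 recursive calls at each level.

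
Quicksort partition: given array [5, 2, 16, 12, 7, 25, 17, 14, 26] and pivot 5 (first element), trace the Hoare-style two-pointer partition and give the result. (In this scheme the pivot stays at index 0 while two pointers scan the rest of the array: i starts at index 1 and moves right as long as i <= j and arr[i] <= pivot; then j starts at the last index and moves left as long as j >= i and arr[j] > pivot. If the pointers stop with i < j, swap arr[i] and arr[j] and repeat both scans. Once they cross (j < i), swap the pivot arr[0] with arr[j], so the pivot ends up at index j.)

Hoare-style two-pointer partition with pivot = 5:

Initial array: [5, 2, 16, 12, 7, 25, 17, 14, 26]

Pointers start at i = 1, j = 8.
i ends at 2, j ends at 1: the pointers have crossed (j < i), so scanning stops.

Swap pivot arr[0] with arr[1] to place pivot at position 1: [2, 5, 16, 12, 7, 25, 17, 14, 26]
Pivot position: 1

After partitioning with pivot 5, the array becomes [2, 5, 16, 12, 7, 25, 17, 14, 26]. The pivot is placed at index 1. All elements to the left of the pivot are <= 5, and all elements to the right are > 5.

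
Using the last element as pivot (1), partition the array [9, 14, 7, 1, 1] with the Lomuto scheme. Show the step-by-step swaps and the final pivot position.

Lomuto partition with pivot = 1:

Initial array: [9, 14, 7, 1, 1]

arr[0]=9 > 1: no swap
arr[1]=14 > 1: no swap
arr[2]=7 > 1: no swap
arr[3]=1 <= 1: swap with position 0, array becomes [1, 14, 7, 9, 1]

Place pivot at position 1: [1, 1, 7, 9, 14]
Pivot position: 1

After partitioning with pivot 1, the array becomes [1, 1, 7, 9, 14]. The pivot is placed at index 1. All elements to the left of the pivot are <= 1, and all elements to the right are > 1.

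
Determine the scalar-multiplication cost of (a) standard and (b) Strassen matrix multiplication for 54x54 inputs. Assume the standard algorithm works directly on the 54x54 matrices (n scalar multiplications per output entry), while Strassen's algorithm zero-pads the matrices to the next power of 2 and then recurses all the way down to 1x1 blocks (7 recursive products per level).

Matrix multiplication for 54x54 matrices:

Strassen's algorithm requires power-of-2 dimensions. Pad 54x54 to 64x64 (next power of 2).

Standard algorithm: 54^3 = 157464 multiplications
Strassen's algorithm: 7^(log2(64)) = 7^6 = 117649 multiplications
Savings: 157464 - 117649 = 39815 multiplications

Standard: 157464 multiplications (54^3). Strassen: 117649 multiplications (7^6, after padding to 64x64). Strassen reduces 8 recursive multiplications to 7 at each level.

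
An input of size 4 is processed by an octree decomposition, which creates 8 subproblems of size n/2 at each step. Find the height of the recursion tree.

For divide and conquer with division factor 2:

Problem sizes at each level:
Level 0: 4
Level 1: 2
Level 2: 1

The root is level 0 and the size-1 base case is level 2 (the tree spans levels 0 through 2, i.e. 3 levels counting the root), so the depth is the number of divisions: log_2(4) = 2

The recursion tree depth is log_2(4) = 2. At each level, the problem size is divided by 2, so it takes 2 divisions to reduce to a base case of size 1. The algorithm makes 8 recursive calls at each level.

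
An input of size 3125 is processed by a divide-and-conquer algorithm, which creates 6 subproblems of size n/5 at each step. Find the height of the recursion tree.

For divide and conquer with division factor 5:

Problem sizes at each level:
Level 0: 3125
Level 1: 625
Level 2: 125
Level 3: 25
Level 4: 5
Level 5: 1

The root is level 0 and the size-1 base case is level 5 (the tree spans levels 0 through 5, i.e. 6 levels counting the root), so the depth is the number of divisions: log_5(3125) = 5

The recursion tree depth is log_5(3125) = 5. At each level, the problem size is divided by 5, so it takes 5 divisions to reduce to a base case of size 1. The algorithm makes 6 recursive calls at each level.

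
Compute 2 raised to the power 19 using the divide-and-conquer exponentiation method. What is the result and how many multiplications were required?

Computing 2^19 by squaring (build up from 2^1; each line after the first costs one multiplication):

2^1 = 2
2^2 = (2^1)^2 = 2^2 = 4
2^4 = (2^2)^2 = 4^2 = 16
2^8 = (2^4)^2 = 16^2 = 256
2^9 = 2 * 2^8 = 2 * 256 = 512
2^18 = (2^9)^2 = 512^2 = 262144
2^19 = 2 * 2^18 = 2 * 262144 = 524288

Result: 524288
Multiplications needed: 6 (6 lines after 2^1)

2^19 = 524288. Using exponentiation by squaring, this requires 6 multiplications. The key idea: if the exponent is even, square the half-power; if odd, multiply by the base once.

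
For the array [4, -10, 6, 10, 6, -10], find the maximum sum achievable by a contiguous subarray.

Using Kadane's algorithm on [4, -10, 6, 10, 6, -10]:

Scanning through the array:
Position 1 (value -10): max_ending_here = -6, max_so_far = 4
Position 2 (value 6): max_ending_here = 6, max_so_far = 6
Position 3 (value 10): max_ending_here = 16, max_so_far = 16
Position 4 (value 6): max_ending_here = 22, max_so_far = 22
Position 5 (value -10): max_ending_here = 12, max_so_far = 22

Maximum subarray: [6, 10, 6]
Maximum sum: 22

The maximum subarray is [6, 10, 6] with sum 22. This subarray runs from index 2 to index 4.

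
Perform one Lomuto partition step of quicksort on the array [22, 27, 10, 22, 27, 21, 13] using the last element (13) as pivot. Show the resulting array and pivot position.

Lomuto partition with pivot = 13:

Initial array: [22, 27, 10, 22, 27, 21, 13]

arr[0]=22 > 13: no swap
arr[1]=27 > 13: no swap
arr[2]=10 <= 13: swap with position 0, array becomes [10, 27, 22, 22, 27, 21, 13]
arr[3]=22 > 13: no swap
arr[4]=27 > 13: no swap
arr[5]=21 > 13: no swap

Place pivot at position 1: [10, 13, 22, 22, 27, 21, 27]
Pivot position: 1

After partitioning with pivot 13, the array becomes [10, 13, 22, 22, 27, 21, 27]. The pivot is placed at index 1. All elements to the left of the pivot are <= 13, and all elements to the right are > 13.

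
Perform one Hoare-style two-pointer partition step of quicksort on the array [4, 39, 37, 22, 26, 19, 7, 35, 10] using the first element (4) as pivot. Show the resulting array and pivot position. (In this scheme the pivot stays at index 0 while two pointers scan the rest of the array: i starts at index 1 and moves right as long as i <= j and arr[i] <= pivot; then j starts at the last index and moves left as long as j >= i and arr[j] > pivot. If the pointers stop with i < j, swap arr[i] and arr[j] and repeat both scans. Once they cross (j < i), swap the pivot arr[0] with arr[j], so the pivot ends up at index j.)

Hoare-style two-pointer partition with pivot = 4:

Initial array: [4, 39, 37, 22, 26, 19, 7, 35, 10]

Pointers start at i = 1, j = 8.
i ends at 1, j ends at 0: the pointers have crossed (j < i), so scanning stops.

j = 0, so swapping arr[0] with arr[j] leaves the pivot at position 0: [4, 39, 37, 22, 26, 19, 7, 35, 10]
Pivot position: 0

After partitioning with pivot 4, the array becomes [4, 39, 37, 22, 26, 19, 7, 35, 10]. The pivot is placed at index 0. All elements to the left of the pivot are <= 4, and all elements to the right are > 4.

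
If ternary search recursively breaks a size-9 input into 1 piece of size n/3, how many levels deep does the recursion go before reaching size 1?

For divide and conquer with division factor 3:

Problem sizes at each level:
Level 0: 9
Level 1: 3
Level 2: 1

The root is level 0 and the size-1 base case is level 2 (the tree spans levels 0 through 2, i.e. 3 levels counting the root), so the depth is the number of divisions: log_3(9) = 2

The recursion tree depth is log_3(9) = 2. At each level, the problem size is divided by 3, so it takes 2 divisions to reduce to a base case of size 1. The algorithm makes 1 recursive call at each level.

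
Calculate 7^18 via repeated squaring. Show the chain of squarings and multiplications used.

Computing 7^18 by squaring (build up from 7^1; each line after the first costs one multiplication):

7^1 = 7
7^2 = (7^1)^2 = 7^2 = 49
7^4 = (7^2)^2 = 49^2 = 2401
7^8 = (7^4)^2 = 2401^2 = 5764801
7^9 = 7 * 7^8 = 7 * 5764801 = 40353607
7^18 = (7^9)^2 = 40353607^2 = 1628413597910449

Result: 1628413597910449
Multiplications needed: 5 (5 lines after 7^1)

7^18 = 1628413597910449. Using exponentiation by squaring, this requires 5 multiplications. The key idea: if the exponent is even, square the half-power; if odd, multiply by the base once.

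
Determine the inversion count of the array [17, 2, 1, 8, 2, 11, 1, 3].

Finding inversions in [17, 2, 1, 8, 2, 11, 1, 3]:

(0, 1): arr[0]=17 > arr[1]=2
(0, 2): arr[0]=17 > arr[2]=1
(0, 3): arr[0]=17 > arr[3]=8
(0, 4): arr[0]=17 > arr[4]=2
(0, 5): arr[0]=17 > arr[5]=11
(0, 6): arr[0]=17 > arr[6]=1
(0, 7): arr[0]=17 > arr[7]=3
(1, 2): arr[1]=2 > arr[2]=1
(1, 6): arr[1]=2 > arr[6]=1
(3, 4): arr[3]=8 > arr[4]=2
(3, 6): arr[3]=8 > arr[6]=1
(3, 7): arr[3]=8 > arr[7]=3
(4, 6): arr[4]=2 > arr[6]=1
(5, 6): arr[5]=11 > arr[6]=1
(5, 7): arr[5]=11 > arr[7]=3

Total inversions: 15

The array has 15 inversion(s): (0,1), (0,2), (0,3), (0,4), (0,5), (0,6), (0,7), (1,2), (1,6), (3,4), (3,6), (3,7), (4,6), (5,6), (5,7). Each pair (i,j) satisfies i < j and arr[i] > arr[j].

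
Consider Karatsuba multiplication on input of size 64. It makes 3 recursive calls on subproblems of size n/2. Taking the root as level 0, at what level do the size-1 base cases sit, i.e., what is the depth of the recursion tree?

For divide and conquer with division factor 2:

Problem sizes at each level:
Level 0: 64
Level 1: 32
Level 2: 16
Level 3: 8
Level 4: 4
Level 5: 2
Level 6: 1

The root is level 0 and the size-1 base case is level 6 (the tree spans levels 0 through 6, i.e. 7 levels counting the root), so the depth is the number of divisions: log_2(64) = 6

The recursion tree depth is log_2(64) = 6. At each level, the problem size is divided by 2, so it takes 6 divisions to reduce to a base case of size 1. The algorithm makes 3 recursive calls at each level.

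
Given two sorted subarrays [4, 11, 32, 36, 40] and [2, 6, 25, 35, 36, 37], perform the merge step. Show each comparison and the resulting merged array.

Merging process:

Compare 4 vs 2: take 2 from right. Merged: [2]
Compare 4 vs 6: take 4 from left. Merged: [2, 4]
Compare 11 vs 6: take 6 from right. Merged: [2, 4, 6]
Compare 11 vs 25: take 11 from left. Merged: [2, 4, 6, 11]
Compare 32 vs 25: take 25 from right. Merged: [2, 4, 6, 11, 25]
Compare 32 vs 35: take 32 from left. Merged: [2, 4, 6, 11, 25, 32]
Compare 36 vs 35: take 35 from right. Merged: [2, 4, 6, 11, 25, 32, 35]
Compare 36 vs 36: take 36 from left. Merged: [2, 4, 6, 11, 25, 32, 35, 36]
Compare 40 vs 36: take 36 from right. Merged: [2, 4, 6, 11, 25, 32, 35, 36, 36]
Compare 40 vs 37: take 37 from right. Merged: [2, 4, 6, 11, 25, 32, 35, 36, 36, 37]
Append remaining from left: [40]. Merged: [2, 4, 6, 11, 25, 32, 35, 36, 36, 37, 40]

Final merged array: [2, 4, 6, 11, 25, 32, 35, 36, 36, 37, 40]
Total comparisons: 10

The merged array is [2, 4, 6, 11, 25, 32, 35, 36, 36, 37, 40], requiring 10 comparisons. The merge step runs in O(n) time where n is the total number of elements.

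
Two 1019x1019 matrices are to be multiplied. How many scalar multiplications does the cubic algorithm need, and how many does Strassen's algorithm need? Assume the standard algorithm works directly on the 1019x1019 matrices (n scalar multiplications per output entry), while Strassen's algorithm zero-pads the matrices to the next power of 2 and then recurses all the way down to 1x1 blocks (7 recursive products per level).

Matrix multiplication for 1019x1019 matrices:

Strassen's algorithm requires power-of-2 dimensions. Pad 1019x1019 to 1024x1024 (next power of 2).

Standard algorithm: 1019^3 = 1058089859 multiplications
Strassen's algorithm: 7^(log2(1024)) = 7^10 = 282475249 multiplications
Savings: 1058089859 - 282475249 = 775614610 multiplications

Standard: 1058089859 multiplications (1019^3). Strassen: 282475249 multiplications (7^10, after padding to 1024x1024). Strassen reduces 8 recursive multiplications to 7 at each level.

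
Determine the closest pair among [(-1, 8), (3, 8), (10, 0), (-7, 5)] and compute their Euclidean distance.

Computing all pairwise distances among 4 points:

d((-1, 8), (3, 8)) = 4.0 <-- minimum
d((-1, 8), (10, 0)) = 13.6015
d((-1, 8), (-7, 5)) = 6.7082
d((3, 8), (10, 0)) = 10.6301
d((3, 8), (-7, 5)) = 10.4403
d((10, 0), (-7, 5)) = 17.72

Closest pair: (-1, 8) and (3, 8) with distance 4.0

The closest pair is (-1, 8) and (3, 8) with Euclidean distance 4.0. For 4 points, brute-force pairwise comparison is shown above. For large n, the divide-and-conquer algorithm (sort by x, recurse on halves, check the dividing strip) achieves O(n log n).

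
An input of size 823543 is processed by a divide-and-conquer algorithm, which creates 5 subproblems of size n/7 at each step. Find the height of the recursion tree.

For divide and conquer with division factor 7:

Problem sizes at each level:
Level 0: 823543
Level 1: 117649
Level 2: 16807
Level 3: 2401
Level 4: 343
Level 5: 49
Level 6: 7
Level 7: 1

The root is level 0 and the size-1 base case is level 7 (the tree spans levels 0 through 7, i.e. 8 levels counting the root), so the depth is the number of divisions: log_7(823543) = 7

The recursion tree depth is log_7(823543) = 7. At each level, the problem size is divided by 7, so it takes 7 divisions to reduce to a base case of size 1. The algorithm makes 5 recursive calls at each level.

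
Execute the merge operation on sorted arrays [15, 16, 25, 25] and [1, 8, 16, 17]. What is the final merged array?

Merging process:

Compare 15 vs 1: take 1 from right. Merged: [1]
Compare 15 vs 8: take 8 from right. Merged: [1, 8]
Compare 15 vs 16: take 15 from left. Merged: [1, 8, 15]
Compare 16 vs 16: take 16 from left. Merged: [1, 8, 15, 16]
Compare 25 vs 16: take 16 from right. Merged: [1, 8, 15, 16, 16]
Compare 25 vs 17: take 17 from right. Merged: [1, 8, 15, 16, 16, 17]
Append remaining from left: [25, 25]. Merged: [1, 8, 15, 16, 16, 17, 25, 25]

Final merged array: [1, 8, 15, 16, 16, 17, 25, 25]
Total comparisons: 6

The merged array is [1, 8, 15, 16, 16, 17, 25, 25], requiring 6 comparisons. The merge step runs in O(n) time where n is the total number of elements.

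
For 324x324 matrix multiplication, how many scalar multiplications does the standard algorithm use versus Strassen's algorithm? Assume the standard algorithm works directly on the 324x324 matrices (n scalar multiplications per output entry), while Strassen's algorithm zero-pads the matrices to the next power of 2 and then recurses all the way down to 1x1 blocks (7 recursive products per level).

Matrix multiplication for 324x324 matrices:

Strassen's algorithm requires power-of-2 dimensions. Pad 324x324 to 512x512 (next power of 2).

Standard algorithm: 324^3 = 34012224 multiplications
Strassen's algorithm: 7^(log2(512)) = 7^9 = 40353607 multiplications
Difference: 34012224 - 40353607 = -6341383 (Strassen uses MORE here due to padding overhead — for small or just-over-power-of-2 n, padding can outweigh the per-level savings)

Standard: 34012224 multiplications (324^3). Strassen: 40353607 multiplications (7^9, after padding to 512x512). Strassen reduces 8 recursive multiplications to 7 at each level.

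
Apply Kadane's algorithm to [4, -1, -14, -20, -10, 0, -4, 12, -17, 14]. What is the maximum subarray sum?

Using Kadane's algorithm on [4, -1, -14, -20, -10, 0, -4, 12, -17, 14]:

Scanning through the array:
Position 1 (value -1): max_ending_here = 3, max_so_far = 4
Position 2 (value -14): max_ending_here = -11, max_so_far = 4
Position 3 (value -20): max_ending_here = -20, max_so_far = 4
Position 4 (value -10): max_ending_here = -10, max_so_far = 4
Position 5 (value 0): max_ending_here = 0, max_so_far = 4
Position 6 (value -4): max_ending_here = -4, max_so_far = 4
Position 7 (value 12): max_ending_here = 12, max_so_far = 12
Position 8 (value -17): max_ending_here = -5, max_so_far = 12
Position 9 (value 14): max_ending_here = 14, max_so_far = 14

Maximum subarray: [14]
Maximum sum: 14

The maximum subarray is [14] with sum 14. This subarray runs from index 9 to index 9.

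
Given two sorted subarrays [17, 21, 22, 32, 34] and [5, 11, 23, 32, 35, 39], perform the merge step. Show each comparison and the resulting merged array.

Merging process:

Compare 17 vs 5: take 5 from right. Merged: [5]
Compare 17 vs 11: take 11 from right. Merged: [5, 11]
Compare 17 vs 23: take 17 from left. Merged: [5, 11, 17]
Compare 21 vs 23: take 21 from left. Merged: [5, 11, 17, 21]
Compare 22 vs 23: take 22 from left. Merged: [5, 11, 17, 21, 22]
Compare 32 vs 23: take 23 from right. Merged: [5, 11, 17, 21, 22, 23]
Compare 32 vs 32: take 32 from left. Merged: [5, 11, 17, 21, 22, 23, 32]
Compare 34 vs 32: take 32 from right. Merged: [5, 11, 17, 21, 22, 23, 32, 32]
Compare 34 vs 35: take 34 from left. Merged: [5, 11, 17, 21, 22, 23, 32, 32, 34]
Append remaining from right: [35, 39]. Merged: [5, 11, 17, 21, 22, 23, 32, 32, 34, 35, 39]

Final merged array: [5, 11, 17, 21, 22, 23, 32, 32, 34, 35, 39]
Total comparisons: 9

The merged array is [5, 11, 17, 21, 22, 23, 32, 32, 34, 35, 39], requiring 9 comparisons. The merge step runs in O(n) time where n is the total number of elements.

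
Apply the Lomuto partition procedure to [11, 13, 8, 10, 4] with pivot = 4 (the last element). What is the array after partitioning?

Lomuto partition with pivot = 4:

Initial array: [11, 13, 8, 10, 4]

arr[0]=11 > 4: no swap
arr[1]=13 > 4: no swap
arr[2]=8 > 4: no swap
arr[3]=10 > 4: no swap

Place pivot at position 0: [4, 13, 8, 10, 11]
Pivot position: 0

After partitioning with pivot 4, the array becomes [4, 13, 8, 10, 11]. The pivot is placed at index 0. All elements to the left of the pivot are <= 4, and all elements to the right are > 4.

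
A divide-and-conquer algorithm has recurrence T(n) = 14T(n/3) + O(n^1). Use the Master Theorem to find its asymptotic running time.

Master Theorem for T(n) = 14T(n/3) + O(n^1):

a = 14, b = 3, c = 1
log_b(a) = log_3(14) = 2.4022

Case 1: c = 1 < log_3(14) = 2.4022
T(n) = O(n^(log_3 14))

For T(n) = 14T(n/3) + O(n^1): log_3(14) = 2.4022. This is Case 1 of the Master Theorem (c < log_b(a), work dominated by leaves), giving O(n^(log_3 14)).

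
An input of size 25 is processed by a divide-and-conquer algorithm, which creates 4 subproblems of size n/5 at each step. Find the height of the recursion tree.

For divide and conquer with division factor 5:

Problem sizes at each level:
Level 0: 25
Level 1: 5
Level 2: 1

The root is level 0 and the size-1 base case is level 2 (the tree spans levels 0 through 2, i.e. 3 levels counting the root), so the depth is the number of divisions: log_5(25) = 2

The recursion tree depth is log_5(25) = 2. At each level, the problem size is divided by 5, so it takes 2 divisions to reduce to a base case of size 1. The algorithm makes 4 recursive calls at each level.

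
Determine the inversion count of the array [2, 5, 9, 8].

Finding inversions in [2, 5, 9, 8]:

(2, 3): arr[2]=9 > arr[3]=8

Total inversions: 1

The array has 1 inversion(s): (2,3). Each pair (i,j) satisfies i < j and arr[i] > arr[j].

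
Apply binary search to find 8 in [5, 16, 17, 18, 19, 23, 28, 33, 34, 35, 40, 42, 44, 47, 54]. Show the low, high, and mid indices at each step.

Binary search for 8 in [5, 16, 17, 18, 19, 23, 28, 33, 34, 35, 40, 42, 44, 47, 54]:

lo=0, hi=14, mid=7, arr[mid]=33 -> 33 > 8, search left half
lo=0, hi=6, mid=3, arr[mid]=18 -> 18 > 8, search left half
lo=0, hi=2, mid=1, arr[mid]=16 -> 16 > 8, search left half
lo=0, hi=0, mid=0, arr[mid]=5 -> 5 < 8, search right half
lo=1 > hi=0, target 8 not found

Binary search determines that 8 is not in the array after 4 comparisons. The search space was exhausted without finding the target.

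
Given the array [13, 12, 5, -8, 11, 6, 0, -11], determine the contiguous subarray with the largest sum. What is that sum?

Using Kadane's algorithm on [13, 12, 5, -8, 11, 6, 0, -11]:

Scanning through the array:
Position 1 (value 12): max_ending_here = 25, max_so_far = 25
Position 2 (value 5): max_ending_here = 30, max_so_far = 30
Position 3 (value -8): max_ending_here = 22, max_so_far = 30
Position 4 (value 11): max_ending_here = 33, max_so_far = 33
Position 5 (value 6): max_ending_here = 39, max_so_far = 39
Position 6 (value 0): max_ending_here = 39, max_so_far = 39
Position 7 (value -11): max_ending_here = 28, max_so_far = 39

Maximum subarray: [13, 12, 5, -8, 11, 6]
Maximum sum: 39

The maximum subarray is [13, 12, 5, -8, 11, 6] with sum 39. This subarray runs from index 0 to index 5.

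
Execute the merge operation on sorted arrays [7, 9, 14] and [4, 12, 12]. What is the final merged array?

Merging process:

Compare 7 vs 4: take 4 from right. Merged: [4]
Compare 7 vs 12: take 7 from left. Merged: [4, 7]
Compare 9 vs 12: take 9 from left. Merged: [4, 7, 9]
Compare 14 vs 12: take 12 from right. Merged: [4, 7, 9, 12]
Compare 14 vs 12: take 12 from right. Merged: [4, 7, 9, 12, 12]
Append remaining from left: [14]. Merged: [4, 7, 9, 12, 12, 14]

Final merged array: [4, 7, 9, 12, 12, 14]
Total comparisons: 5

The merged array is [4, 7, 9, 12, 12, 14], requiring 5 comparisons. The merge step runs in O(n) time where n is the total number of elements.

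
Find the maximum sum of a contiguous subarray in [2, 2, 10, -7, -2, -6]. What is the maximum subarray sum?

Using Kadane's algorithm on [2, 2, 10, -7, -2, -6]:

Scanning through the array:
Position 1 (value 2): max_ending_here = 4, max_so_far = 4
Position 2 (value 10): max_ending_here = 14, max_so_far = 14
Position 3 (value -7): max_ending_here = 7, max_so_far = 14
Position 4 (value -2): max_ending_here = 5, max_so_far = 14
Position 5 (value -6): max_ending_here = -1, max_so_far = 14

Maximum subarray: [2, 2, 10]
Maximum sum: 14

The maximum subarray is [2, 2, 10] with sum 14. This subarray runs from index 0 to index 2.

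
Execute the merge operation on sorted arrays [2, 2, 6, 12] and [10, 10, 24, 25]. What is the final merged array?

Merging process:

Compare 2 vs 10: take 2 from left. Merged: [2]
Compare 2 vs 10: take 2 from left. Merged: [2, 2]
Compare 6 vs 10: take 6 from left. Merged: [2, 2, 6]
Compare 12 vs 10: take 10 from right. Merged: [2, 2, 6, 10]
Compare 12 vs 10: take 10 from right. Merged: [2, 2, 6, 10, 10]
Compare 12 vs 24: take 12 from left. Merged: [2, 2, 6, 10, 10, 12]
Append remaining from right: [24, 25]. Merged: [2, 2, 6, 10, 10, 12, 24, 25]

Final merged array: [2, 2, 6, 10, 10, 12, 24, 25]
Total comparisons: 6

The merged array is [2, 2, 6, 10, 10, 12, 24, 25], requiring 6 comparisons. The merge step runs in O(n) time where n is the total number of elements.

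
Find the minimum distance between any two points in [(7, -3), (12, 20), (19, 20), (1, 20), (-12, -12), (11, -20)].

Computing all pairwise distances among 6 points:

d((7, -3), (12, 20)) = 23.5372
d((7, -3), (19, 20)) = 25.9422
d((7, -3), (1, 20)) = 23.7697
d((7, -3), (-12, -12)) = 21.0238
d((7, -3), (11, -20)) = 17.4642
d((12, 20), (19, 20)) = 7.0 <-- minimum
d((12, 20), (1, 20)) = 11.0
d((12, 20), (-12, -12)) = 40.0
d((12, 20), (11, -20)) = 40.0125
d((19, 20), (1, 20)) = 18.0
d((19, 20), (-12, -12)) = 44.5533
d((19, 20), (11, -20)) = 40.7922
d((1, 20), (-12, -12)) = 34.5398
d((1, 20), (11, -20)) = 41.2311
d((-12, -12), (11, -20)) = 24.3516

Closest pair: (12, 20) and (19, 20) with distance 7.0

The closest pair is (12, 20) and (19, 20) with Euclidean distance 7.0. For 6 points, brute-force pairwise comparison is shown above. For large n, the divide-and-conquer algorithm (sort by x, recurse on halves, check the dividing strip) achieves O(n log n).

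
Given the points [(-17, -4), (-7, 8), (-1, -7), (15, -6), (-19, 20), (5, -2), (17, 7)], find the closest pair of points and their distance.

Computing all pairwise distances among 7 points:

d((-17, -4), (-7, 8)) = 15.6205
d((-17, -4), (-1, -7)) = 16.2788
d((-17, -4), (15, -6)) = 32.0624
d((-17, -4), (-19, 20)) = 24.0832
d((-17, -4), (5, -2)) = 22.0907
d((-17, -4), (17, 7)) = 35.7351
d((-7, 8), (-1, -7)) = 16.1555
d((-7, 8), (15, -6)) = 26.0768
d((-7, 8), (-19, 20)) = 16.9706
d((-7, 8), (5, -2)) = 15.6205
d((-7, 8), (17, 7)) = 24.0208
d((-1, -7), (15, -6)) = 16.0312
d((-1, -7), (-19, 20)) = 32.45
d((-1, -7), (5, -2)) = 7.8102 <-- minimum
d((-1, -7), (17, 7)) = 22.8035
d((15, -6), (-19, 20)) = 42.8019
d((15, -6), (5, -2)) = 10.7703
d((15, -6), (17, 7)) = 13.1529
d((-19, 20), (5, -2)) = 32.5576
d((-19, 20), (17, 7)) = 38.2753
d((5, -2), (17, 7)) = 15.0

Closest pair: (-1, -7) and (5, -2) with distance 7.8102

The closest pair is (-1, -7) and (5, -2) with Euclidean distance 7.8102. For 7 points, brute-force pairwise comparison is shown above. For large n, the divide-and-conquer algorithm (sort by x, recurse on halves, check the dividing strip) achieves O(n log n).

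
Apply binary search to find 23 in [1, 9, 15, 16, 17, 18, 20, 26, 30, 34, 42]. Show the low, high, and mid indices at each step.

Binary search for 23 in [1, 9, 15, 16, 17, 18, 20, 26, 30, 34, 42]:

lo=0, hi=10, mid=5, arr[mid]=18 -> 18 < 23, search right half
lo=6, hi=10, mid=8, arr[mid]=30 -> 30 > 23, search left half
lo=6, hi=7, mid=6, arr[mid]=20 -> 20 < 23, search right half
lo=7, hi=7, mid=7, arr[mid]=26 -> 26 > 23, search left half
lo=7 > hi=6, target 23 not found

Binary search determines that 23 is not in the array after 4 comparisons. The search space was exhausted without finding the target.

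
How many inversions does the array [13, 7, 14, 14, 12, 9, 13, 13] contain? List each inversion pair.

Finding inversions in [13, 7, 14, 14, 12, 9, 13, 13]:

(0, 1): arr[0]=13 > arr[1]=7
(0, 4): arr[0]=13 > arr[4]=12
(0, 5): arr[0]=13 > arr[5]=9
(2, 4): arr[2]=14 > arr[4]=12
(2, 5): arr[2]=14 > arr[5]=9
(2, 6): arr[2]=14 > arr[6]=13
(2, 7): arr[2]=14 > arr[7]=13
(3, 4): arr[3]=14 > arr[4]=12
(3, 5): arr[3]=14 > arr[5]=9
(3, 6): arr[3]=14 > arr[6]=13
(3, 7): arr[3]=14 > arr[7]=13
(4, 5): arr[4]=12 > arr[5]=9

Total inversions: 12

The array has 12 inversion(s): (0,1), (0,4), (0,5), (2,4), (2,5), (2,6), (2,7), (3,4), (3,5), (3,6), (3,7), (4,5). Each pair (i,j) satisfies i < j and arr[i] > arr[j].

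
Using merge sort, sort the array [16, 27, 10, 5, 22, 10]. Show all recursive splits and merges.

Merge sort trace:

Split: [16, 27, 10, 5, 22, 10] -> [16, 27, 10] and [5, 22, 10]
  Split: [16, 27, 10] -> [16] and [27, 10]
    Split: [27, 10] -> [27] and [10]
    Merge: [27] + [10] -> [10, 27]
  Merge: [16] + [10, 27] -> [10, 16, 27]
  Split: [5, 22, 10] -> [5] and [22, 10]
    Split: [22, 10] -> [22] and [10]
    Merge: [22] + [10] -> [10, 22]
  Merge: [5] + [10, 22] -> [5, 10, 22]
Merge: [10, 16, 27] + [5, 10, 22] -> [5, 10, 10, 16, 22, 27]

Final sorted array: [5, 10, 10, 16, 22, 27]

The merge sort proceeds by recursively splitting the array and merging sorted halves.
After all merges, the sorted array is [5, 10, 10, 16, 22, 27].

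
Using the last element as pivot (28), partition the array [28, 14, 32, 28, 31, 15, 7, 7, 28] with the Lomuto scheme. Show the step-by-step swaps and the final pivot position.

Lomuto partition with pivot = 28:

Initial array: [28, 14, 32, 28, 31, 15, 7, 7, 28]

arr[0]=28 <= 28: swap with position 0, array becomes [28, 14, 32, 28, 31, 15, 7, 7, 28]
arr[1]=14 <= 28: swap with position 1, array becomes [28, 14, 32, 28, 31, 15, 7, 7, 28]
arr[2]=32 > 28: no swap
arr[3]=28 <= 28: swap with position 2, array becomes [28, 14, 28, 32, 31, 15, 7, 7, 28]
arr[4]=31 > 28: no swap
arr[5]=15 <= 28: swap with position 3, array becomes [28, 14, 28, 15, 31, 32, 7, 7, 28]
arr[6]=7 <= 28: swap with position 4, array becomes [28, 14, 28, 15, 7, 32, 31, 7, 28]
arr[7]=7 <= 28: swap with position 5, array becomes [28, 14, 28, 15, 7, 7, 31, 32, 28]

Place pivot at position 6: [28, 14, 28, 15, 7, 7, 28, 32, 31]
Pivot position: 6

After partitioning with pivot 28, the array becomes [28, 14, 28, 15, 7, 7, 28, 32, 31]. The pivot is placed at index 6. All elements to the left of the pivot are <= 28, and all elements to the right are > 28.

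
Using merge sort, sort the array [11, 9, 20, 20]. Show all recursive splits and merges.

Merge sort trace:

Split: [11, 9, 20, 20] -> [11, 9] and [20, 20]
  Split: [11, 9] -> [11] and [9]
  Merge: [11] + [9] -> [9, 11]
  Split: [20, 20] -> [20] and [20]
  Merge: [20] + [20] -> [20, 20]
Merge: [9, 11] + [20, 20] -> [9, 11, 20, 20]

Final sorted array: [9, 11, 20, 20]

The merge sort proceeds by recursively splitting the array and merging sorted halves.
After all merges, the sorted array is [9, 11, 20, 20].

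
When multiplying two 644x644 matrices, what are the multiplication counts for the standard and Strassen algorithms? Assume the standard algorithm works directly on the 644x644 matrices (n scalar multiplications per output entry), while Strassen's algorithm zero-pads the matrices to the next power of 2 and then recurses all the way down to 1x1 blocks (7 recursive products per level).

Matrix multiplication for 644x644 matrices:

Strassen's algorithm requires power-of-2 dimensions. Pad 644x644 to 1024x1024 (next power of 2).

Standard algorithm: 644^3 = 267089984 multiplications
Strassen's algorithm: 7^(log2(1024)) = 7^10 = 282475249 multiplications
Difference: 267089984 - 282475249 = -15385265 (Strassen uses MORE here due to padding overhead — for small or just-over-power-of-2 n, padding can outweigh the per-level savings)

Standard: 267089984 multiplications (644^3). Strassen: 282475249 multiplications (7^10, after padding to 1024x1024). Strassen reduces 8 recursive multiplications to 7 at each level.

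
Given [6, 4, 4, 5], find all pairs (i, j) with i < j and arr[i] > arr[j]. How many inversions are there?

Finding inversions in [6, 4, 4, 5]:

(0, 1): arr[0]=6 > arr[1]=4
(0, 2): arr[0]=6 > arr[2]=4
(0, 3): arr[0]=6 > arr[3]=5

Total inversions: 3

The array has 3 inversion(s): (0,1), (0,2), (0,3). Each pair (i,j) satisfies i < j and arr[i] > arr[j].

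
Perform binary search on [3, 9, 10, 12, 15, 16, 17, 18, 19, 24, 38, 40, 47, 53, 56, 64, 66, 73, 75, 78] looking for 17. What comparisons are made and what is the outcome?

Binary search for 17 in [3, 9, 10, 12, 15, 16, 17, 18, 19, 24, 38, 40, 47, 53, 56, 64, 66, 73, 75, 78]:

lo=0, hi=19, mid=9, arr[mid]=24 -> 24 > 17, search left half
lo=0, hi=8, mid=4, arr[mid]=15 -> 15 < 17, search right half
lo=5, hi=8, mid=6, arr[mid]=17 -> Found target at index 6!

Binary search finds 17 at index 6 after 3 comparisons. The search repeatedly halves the search space by comparing with the middle element.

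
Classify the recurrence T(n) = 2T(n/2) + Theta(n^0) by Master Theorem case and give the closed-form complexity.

Master Theorem for T(n) = 2T(n/2) + O(n^0):

a = 2, b = 2, c = 0
log_b(a) = log_2(2) = 1.0000

Case 1: c = 0 < log_2(2) = 1.0000
T(n) = O(n^(log_2 2)) = O(n)

For T(n) = 2T(n/2) + O(n^0): log_2(2) = 1.0000. This is Case 1 of the Master Theorem (c < log_b(a), work dominated by leaves), giving O(n).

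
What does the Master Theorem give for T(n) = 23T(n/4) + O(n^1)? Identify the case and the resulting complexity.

Master Theorem for T(n) = 23T(n/4) + O(n^1):

a = 23, b = 4, c = 1
log_b(a) = log_4(23) = 2.2618

Case 1: c = 1 < log_4(23) = 2.2618
T(n) = O(n^(log_4 23))

For T(n) = 23T(n/4) + O(n^1): log_4(23) = 2.2618. This is Case 1 of the Master Theorem (c < log_b(a), work dominated by leaves), giving O(n^(log_4 23)).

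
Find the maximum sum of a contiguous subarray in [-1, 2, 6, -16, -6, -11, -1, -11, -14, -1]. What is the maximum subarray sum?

Using Kadane's algorithm on [-1, 2, 6, -16, -6, -11, -1, -11, -14, -1]:

Scanning through the array:
Position 1 (value 2): max_ending_here = 2, max_so_far = 2
Position 2 (value 6): max_ending_here = 8, max_so_far = 8
Position 3 (value -16): max_ending_here = -8, max_so_far = 8
Position 4 (value -6): max_ending_here = -6, max_so_far = 8
Position 5 (value -11): max_ending_here = -11, max_so_far = 8
Position 6 (value -1): max_ending_here = -1, max_so_far = 8
Position 7 (value -11): max_ending_here = -11, max_so_far = 8
Position 8 (value -14): max_ending_here = -14, max_so_far = 8
Position 9 (value -1): max_ending_here = -1, max_so_far = 8

Maximum subarray: [2, 6]
Maximum sum: 8

The maximum subarray is [2, 6] with sum 8. This subarray runs from index 1 to index 2.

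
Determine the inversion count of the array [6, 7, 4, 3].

Finding inversions in [6, 7, 4, 3]:

(0, 2): arr[0]=6 > arr[2]=4
(0, 3): arr[0]=6 > arr[3]=3
(1, 2): arr[1]=7 > arr[2]=4
(1, 3): arr[1]=7 > arr[3]=3
(2, 3): arr[2]=4 > arr[3]=3

Total inversions: 5

The array has 5 inversion(s): (0,2), (0,3), (1,2), (1,3), (2,3). Each pair (i,j) satisfies i < j and arr[i] > arr[j].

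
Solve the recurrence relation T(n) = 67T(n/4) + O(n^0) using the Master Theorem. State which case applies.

Master Theorem for T(n) = 67T(n/4) + O(n^0):

a = 67, b = 4, c = 0
log_b(a) = log_4(67) = 3.0330

Case 1: c = 0 < log_4(67) = 3.0330
T(n) = O(n^(log_4 67))

For T(n) = 67T(n/4) + O(n^0): log_4(67) = 3.0330. This is Case 1 of the Master Theorem (c < log_b(a), work dominated by leaves), giving O(n^(log_4 67)).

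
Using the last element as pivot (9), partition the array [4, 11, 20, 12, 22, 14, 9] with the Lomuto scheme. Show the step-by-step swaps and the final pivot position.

Lomuto partition with pivot = 9:

Initial array: [4, 11, 20, 12, 22, 14, 9]

arr[0]=4 <= 9: swap with position 0, array becomes [4, 11, 20, 12, 22, 14, 9]
arr[1]=11 > 9: no swap
arr[2]=20 > 9: no swap
arr[3]=12 > 9: no swap
arr[4]=22 > 9: no swap
arr[5]=14 > 9: no swap

Place pivot at position 1: [4, 9, 20, 12, 22, 14, 11]
Pivot position: 1

After partitioning with pivot 9, the array becomes [4, 9, 20, 12, 22, 14, 11]. The pivot is placed at index 1. All elements to the left of the pivot are <= 9, and all elements to the right are > 9.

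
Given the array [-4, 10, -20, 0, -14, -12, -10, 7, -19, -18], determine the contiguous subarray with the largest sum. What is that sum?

Using Kadane's algorithm on [-4, 10, -20, 0, -14, -12, -10, 7, -19, -18]:

Scanning through the array:
Position 1 (value 10): max_ending_here = 10, max_so_far = 10
Position 2 (value -20): max_ending_here = -10, max_so_far = 10
Position 3 (value 0): max_ending_here = 0, max_so_far = 10
Position 4 (value -14): max_ending_here = -14, max_so_far = 10
Position 5 (value -12): max_ending_here = -12, max_so_far = 10
Position 6 (value -10): max_ending_here = -10, max_so_far = 10
Position 7 (value 7): max_ending_here = 7, max_so_far = 10
Position 8 (value -19): max_ending_here = -12, max_so_far = 10
Position 9 (value -18): max_ending_here = -18, max_so_far = 10

Maximum subarray: [10]
Maximum sum: 10

The maximum subarray is [10] with sum 10. This subarray runs from index 1 to index 1.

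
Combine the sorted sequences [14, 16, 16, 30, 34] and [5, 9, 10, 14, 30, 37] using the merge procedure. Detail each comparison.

Merging process:

Compare 14 vs 5: take 5 from right. Merged: [5]
Compare 14 vs 9: take 9 from right. Merged: [5, 9]
Compare 14 vs 10: take 10 from right. Merged: [5, 9, 10]
Compare 14 vs 14: take 14 from left. Merged: [5, 9, 10, 14]
Compare 16 vs 14: take 14 from right. Merged: [5, 9, 10, 14, 14]
Compare 16 vs 30: take 16 from left. Merged: [5, 9, 10, 14, 14, 16]
Compare 16 vs 30: take 16 from left. Merged: [5, 9, 10, 14, 14, 16, 16]
Compare 30 vs 30: take 30 from left. Merged: [5, 9, 10, 14, 14, 16, 16, 30]
Compare 34 vs 30: take 30 from right. Merged: [5, 9, 10, 14, 14, 16, 16, 30, 30]
Compare 34 vs 37: take 34 from left. Merged: [5, 9, 10, 14, 14, 16, 16, 30, 30, 34]
Append remaining from right: [37]. Merged: [5, 9, 10, 14, 14, 16, 16, 30, 30, 34, 37]

Final merged array: [5, 9, 10, 14, 14, 16, 16, 30, 30, 34, 37]
Total comparisons: 10

The merged array is [5, 9, 10, 14, 14, 16, 16, 30, 30, 34, 37], requiring 10 comparisons. The merge step runs in O(n) time where n is the total number of elements.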